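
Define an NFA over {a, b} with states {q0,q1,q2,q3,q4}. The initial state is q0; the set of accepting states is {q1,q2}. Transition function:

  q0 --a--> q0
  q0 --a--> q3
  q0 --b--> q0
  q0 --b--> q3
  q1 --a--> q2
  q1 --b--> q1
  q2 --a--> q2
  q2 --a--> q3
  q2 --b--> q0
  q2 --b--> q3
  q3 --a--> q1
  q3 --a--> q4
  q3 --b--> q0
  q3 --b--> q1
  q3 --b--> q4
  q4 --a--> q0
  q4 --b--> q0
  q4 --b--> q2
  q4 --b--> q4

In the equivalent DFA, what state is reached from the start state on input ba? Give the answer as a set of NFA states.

Start: {q0}.
δ(q0,b) = {q0,q3}.
Union: {q0,q3}.
After b: {q0,q3}.
δ(q0,a) = {q0,q3}; δ(q3,a) = {q1,q4}.
Union: {q0,q1,q3,q4}.
After a: {q0,q1,q3,q4}.

{q0,q1,q3,q4}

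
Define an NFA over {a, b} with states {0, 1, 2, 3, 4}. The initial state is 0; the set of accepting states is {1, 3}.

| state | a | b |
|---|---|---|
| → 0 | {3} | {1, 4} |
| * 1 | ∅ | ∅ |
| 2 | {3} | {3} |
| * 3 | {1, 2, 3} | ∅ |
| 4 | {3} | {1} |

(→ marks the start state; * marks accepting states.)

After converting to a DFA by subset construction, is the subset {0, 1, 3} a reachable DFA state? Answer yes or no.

no

Start state of the DFA: {0}.
{0} --a--> {3}  [new]
{0} --b--> {1, 4}  [new]
{3} --a--> {1, 2, 3}  [new]
{3} --b--> ∅  [new]
{1, 4} --a--> {3}  [seen]
{1, 4} --b--> {1}  [new]
{1, 2, 3} --a--> {1, 2, 3}  [seen]
{1, 2, 3} --b--> {3}  [seen]
∅ --a--> ∅  [seen]
∅ --b--> ∅  [seen]
{1} --a--> ∅  [seen]
{1} --b--> ∅  [seen]
Reachable DFA states: {0}, {3}, {1, 4}, {1, 2, 3}, ∅, {1}.
{0, 1, 3} is not among them.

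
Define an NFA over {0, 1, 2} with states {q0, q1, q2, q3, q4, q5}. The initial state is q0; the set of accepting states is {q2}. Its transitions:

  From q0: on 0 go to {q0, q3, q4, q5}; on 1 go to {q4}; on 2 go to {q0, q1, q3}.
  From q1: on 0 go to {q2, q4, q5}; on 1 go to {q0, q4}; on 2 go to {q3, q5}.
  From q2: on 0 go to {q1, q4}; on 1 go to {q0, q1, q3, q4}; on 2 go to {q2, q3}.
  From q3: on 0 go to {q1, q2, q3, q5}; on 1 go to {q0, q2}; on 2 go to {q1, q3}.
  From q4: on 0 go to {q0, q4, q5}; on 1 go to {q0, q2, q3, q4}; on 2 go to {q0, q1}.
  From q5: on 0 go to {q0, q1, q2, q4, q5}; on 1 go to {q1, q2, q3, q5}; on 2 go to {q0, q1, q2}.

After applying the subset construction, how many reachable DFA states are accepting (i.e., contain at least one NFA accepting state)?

7

Start state of the DFA: {q0}.
{q0} --0--> {q0, q3, q4, q5}  [new]
{q0} --1--> {q4}  [new]
{q0} --2--> {q0, q1, q3}  [new]
{q0, q3, q4, q5} --0--> {q0, q1, q2, q3, q4, q5}  [new]
{q0, q3, q4, q5} --1--> {q0, q1, q2, q3, q4, q5}  [seen]
{q0, q3, q4, q5} --2--> {q0, q1, q2, q3}  [new]
{q4} --0--> {q0, q4, q5}  [new]
{q4} --1--> {q0, q2, q3, q4}  [new]
{q4} --2--> {q0, q1}  [new]
{q0, q1, q3} --0--> {q0, q1, q2, q3, q4, q5}  [seen]
{q0, q1, q3} --1--> {q0, q2, q4}  [new]
{q0, q1, q3} --2--> {q0, q1, q3, q5}  [new]
{q0, q1, q2, q3, q4, q5} --0--> {q0, q1, q2, q3, q4, q5}  [seen]
{q0, q1, q2, q3, q4, q5} --1--> {q0, q1, q2, q3, q4, q5}  [seen]
{q0, q1, q2, q3, q4, q5} --2--> {q0, q1, q2, q3, q5}  [new]
{q0, q1, q2, q3} --0--> {q0, q1, q2, q3, q4, q5}  [seen]
{q0, q1, q2, q3} --1--> {q0, q1, q2, q3, q4}  [new]
{q0, q1, q2, q3} --2--> {q0, q1, q2, q3, q5}  [seen]
{q0, q4, q5} --0--> {q0, q1, q2, q3, q4, q5}  [seen]
{q0, q4, q5} --1--> {q0, q1, q2, q3, q4, q5}  [seen]
{q0, q4, q5} --2--> {q0, q1, q2, q3}  [seen]
{q0, q2, q3, q4} --0--> {q0, q1, q2, q3, q4, q5}  [seen]
{q0, q2, q3, q4} --1--> {q0, q1, q2, q3, q4}  [seen]
{q0, q2, q3, q4} --2--> {q0, q1, q2, q3}  [seen]
{q0, q1} --0--> {q0, q2, q3, q4, q5}  [new]
{q0, q1} --1--> {q0, q4}  [new]
{q0, q1} --2--> {q0, q1, q3, q5}  [seen]
{q0, q2, q4} --0--> {q0, q1, q3, q4, q5}  [new]
{q0, q2, q4} --1--> {q0, q1, q2, q3, q4}  [seen]
{q0, q2, q4} --2--> {q0, q1, q2, q3}  [seen]
{q0, q1, q3, q5} --0--> {q0, q1, q2, q3, q4, q5}  [seen]
{q0, q1, q3, q5} --1--> {q0, q1, q2, q3, q4, q5}  [seen]
{q0, q1, q3, q5} --2--> {q0, q1, q2, q3, q5}  [seen]
{q0, q1, q2, q3, q5} --0--> {q0, q1, q2, q3, q4, q5}  [seen]
{q0, q1, q2, q3, q5} --1--> {q0, q1, q2, q3, q4, q5}  [seen]
{q0, q1, q2, q3, q5} --2--> {q0, q1, q2, q3, q5}  [seen]
{q0, q1, q2, q3, q4} --0--> {q0, q1, q2, q3, q4, q5}  [seen]
{q0, q1, q2, q3, q4} --1--> {q0, q1, q2, q3, q4}  [seen]
{q0, q1, q2, q3, q4} --2--> {q0, q1, q2, q3, q5}  [seen]
{q0, q2, q3, q4, q5} --0--> {q0, q1, q2, q3, q4, q5}  [seen]
{q0, q2, q3, q4, q5} --1--> {q0, q1, q2, q3, q4, q5}  [seen]
{q0, q2, q3, q4, q5} --2--> {q0, q1, q2, q3}  [seen]
{q0, q4} --0--> {q0, q3, q4, q5}  [seen]
{q0, q4} --1--> {q0, q2, q3, q4}  [seen]
{q0, q4} --2--> {q0, q1, q3}  [seen]
{q0, q1, q3, q4, q5} --0--> {q0, q1, q2, q3, q4, q5}  [seen]
{q0, q1, q3, q4, q5} --1--> {q0, q1, q2, q3, q4, q5}  [seen]
{q0, q1, q3, q4, q5} --2--> {q0, q1, q2, q3, q5}  [seen]
Reachable DFA states: {q0}, {q0, q3, q4, q5}, {q4}, {q0, q1, q3}, {q0, q1, q2, q3, q4, q5}, {q0, q1, q2, q3}, {q0, q4, q5}, {q0, q2, q3, q4}, {q0, q1}, {q0, q2, q4}, {q0, q1, q3, q5}, {q0, q1, q2, q3, q5}, {q0, q1, q2, q3, q4}, {q0, q2, q3, q4, q5}, {q0, q4}, {q0, q1, q3, q4, q5}.
Accepting DFA states (contain an NFA accepting state): {q0, q1, q2, q3, q4, q5}, {q0, q1, q2, q3}, {q0, q2, q3, q4}, {q0, q2, q4}, {q0, q1, q2, q3, q5}, {q0, q1, q2, q3, q4}, {q0, q2, q3, q4, q5}.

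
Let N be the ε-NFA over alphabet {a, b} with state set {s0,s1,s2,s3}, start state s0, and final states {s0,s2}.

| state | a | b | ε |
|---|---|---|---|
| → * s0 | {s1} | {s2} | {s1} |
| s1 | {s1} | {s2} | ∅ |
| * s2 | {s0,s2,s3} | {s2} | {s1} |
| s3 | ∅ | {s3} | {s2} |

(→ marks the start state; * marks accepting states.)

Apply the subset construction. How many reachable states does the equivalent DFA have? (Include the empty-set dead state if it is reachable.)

5

Start state of the DFA: {s0,s1} (ε-closure of the NFA start).
{s0,s1} --a--> {s1}  [new]
{s0,s1} --b--> {s1,s2}  [new]
{s1} --a--> {s1}  [seen]
{s1} --b--> {s1,s2}  [seen]
{s1,s2} --a--> {s0,s1,s2,s3}  [new]
{s1,s2} --b--> {s1,s2}  [seen]
{s0,s1,s2,s3} --a--> {s0,s1,s2,s3}  [seen]
{s0,s1,s2,s3} --b--> {s1,s2,s3}  [new]
{s1,s2,s3} --a--> {s0,s1,s2,s3}  [seen]
{s1,s2,s3} --b--> {s1,s2,s3}  [seen]
Reachable DFA states: {s0,s1}, {s1}, {s1,s2}, {s0,s1,s2,s3}, {s1,s2,s3}.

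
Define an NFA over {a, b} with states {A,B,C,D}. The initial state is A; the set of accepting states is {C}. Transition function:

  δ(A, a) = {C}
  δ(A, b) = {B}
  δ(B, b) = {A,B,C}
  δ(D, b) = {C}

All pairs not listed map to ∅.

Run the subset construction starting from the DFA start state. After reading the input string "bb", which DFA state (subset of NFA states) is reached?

{A,B,C}

Start: {A}.
δ(A,b) = {B}.
Union: {B}.
After b: {B}.
δ(B,b) = {A,B,C}.
Union: {A,B,C}.
After b: {A,B,C}.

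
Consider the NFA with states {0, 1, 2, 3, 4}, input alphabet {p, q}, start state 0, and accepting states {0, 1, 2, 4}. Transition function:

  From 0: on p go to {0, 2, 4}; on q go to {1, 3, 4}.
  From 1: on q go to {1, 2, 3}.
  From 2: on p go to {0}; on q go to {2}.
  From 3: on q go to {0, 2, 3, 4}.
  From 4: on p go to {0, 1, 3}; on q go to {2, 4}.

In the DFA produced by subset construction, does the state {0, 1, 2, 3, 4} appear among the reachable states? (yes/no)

Start state of the DFA: {0}.
{0} --p--> {0, 2, 4}  [new]
{0} --q--> {1, 3, 4}  [new]
{0, 2, 4} --p--> {0, 1, 2, 3, 4}  [new]
{0, 2, 4} --q--> {1, 2, 3, 4}  [new]
{1, 3, 4} --p--> {0, 1, 3}  [new]
{1, 3, 4} --q--> {0, 1, 2, 3, 4}  [seen]
{0, 1, 2, 3, 4} --p--> {0, 1, 2, 3, 4}  [seen]
{0, 1, 2, 3, 4} --q--> {0, 1, 2, 3, 4}  [seen]
{1, 2, 3, 4} --p--> {0, 1, 3}  [seen]
{1, 2, 3, 4} --q--> {0, 1, 2, 3, 4}  [seen]
{0, 1, 3} --p--> {0, 2, 4}  [seen]
{0, 1, 3} --q--> {0, 1, 2, 3, 4}  [seen]
Reachable DFA states: {0}, {0, 2, 4}, {1, 3, 4}, {0, 1, 2, 3, 4}, {1, 2, 3, 4}, {0, 1, 3}.
{0, 1, 2, 3, 4} is among them.

yes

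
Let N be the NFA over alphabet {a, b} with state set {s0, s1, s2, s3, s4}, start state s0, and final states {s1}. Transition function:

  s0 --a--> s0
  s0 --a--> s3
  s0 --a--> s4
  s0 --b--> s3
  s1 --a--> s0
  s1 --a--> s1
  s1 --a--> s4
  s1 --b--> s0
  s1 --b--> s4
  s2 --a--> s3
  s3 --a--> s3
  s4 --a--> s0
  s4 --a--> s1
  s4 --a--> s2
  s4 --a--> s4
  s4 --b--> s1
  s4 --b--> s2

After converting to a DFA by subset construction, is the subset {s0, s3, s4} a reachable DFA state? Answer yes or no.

yes

Start state of the DFA: {s0}.
{s0} --a--> {s0, s3, s4}  [new]
{s0} --b--> {s3}  [new]
{s0, s3, s4} --a--> {s0, s1, s2, s3, s4}  [new]
{s0, s3, s4} --b--> {s1, s2, s3}  [new]
{s3} --a--> {s3}  [seen]
{s3} --b--> ∅  [new]
{s0, s1, s2, s3, s4} --a--> {s0, s1, s2, s3, s4}  [seen]
{s0, s1, s2, s3, s4} --b--> {s0, s1, s2, s3, s4}  [seen]
{s1, s2, s3} --a--> {s0, s1, s3, s4}  [new]
{s1, s2, s3} --b--> {s0, s4}  [new]
∅ --a--> ∅  [seen]
∅ --b--> ∅  [seen]
{s0, s1, s3, s4} --a--> {s0, s1, s2, s3, s4}  [seen]
{s0, s1, s3, s4} --b--> {s0, s1, s2, s3, s4}  [seen]
{s0, s4} --a--> {s0, s1, s2, s3, s4}  [seen]
{s0, s4} --b--> {s1, s2, s3}  [seen]
Reachable DFA states: {s0}, {s0, s3, s4}, {s3}, {s0, s1, s2, s3, s4}, {s1, s2, s3}, ∅, {s0, s1, s3, s4}, {s0, s4}.
{s0, s3, s4} is among them.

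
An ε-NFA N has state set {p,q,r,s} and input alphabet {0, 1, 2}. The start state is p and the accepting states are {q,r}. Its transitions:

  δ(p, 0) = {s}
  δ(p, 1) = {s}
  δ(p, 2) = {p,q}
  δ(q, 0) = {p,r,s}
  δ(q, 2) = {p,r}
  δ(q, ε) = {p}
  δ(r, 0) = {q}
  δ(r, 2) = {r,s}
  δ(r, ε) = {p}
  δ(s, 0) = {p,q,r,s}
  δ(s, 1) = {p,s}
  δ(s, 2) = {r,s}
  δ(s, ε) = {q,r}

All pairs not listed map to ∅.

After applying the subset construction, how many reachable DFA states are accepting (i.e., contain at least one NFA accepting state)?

Start state of the DFA: {p} (ε-closure of the NFA start).
{p} --0--> {p,q,r,s}  [new]
{p} --1--> {p,q,r,s}  [seen]
{p} --2--> {p,q}  [new]
{p,q,r,s} --0--> {p,q,r,s}  [seen]
{p,q,r,s} --1--> {p,q,r,s}  [seen]
{p,q,r,s} --2--> {p,q,r,s}  [seen]
{p,q} --0--> {p,q,r,s}  [seen]
{p,q} --1--> {p,q,r,s}  [seen]
{p,q} --2--> {p,q,r}  [new]
{p,q,r} --0--> {p,q,r,s}  [seen]
{p,q,r} --1--> {p,q,r,s}  [seen]
{p,q,r} --2--> {p,q,r,s}  [seen]
Reachable DFA states: {p}, {p,q,r,s}, {p,q}, {p,q,r}.
Accepting DFA states (contain an NFA accepting state): {p,q,r,s}, {p,q}, {p,q,r}.

3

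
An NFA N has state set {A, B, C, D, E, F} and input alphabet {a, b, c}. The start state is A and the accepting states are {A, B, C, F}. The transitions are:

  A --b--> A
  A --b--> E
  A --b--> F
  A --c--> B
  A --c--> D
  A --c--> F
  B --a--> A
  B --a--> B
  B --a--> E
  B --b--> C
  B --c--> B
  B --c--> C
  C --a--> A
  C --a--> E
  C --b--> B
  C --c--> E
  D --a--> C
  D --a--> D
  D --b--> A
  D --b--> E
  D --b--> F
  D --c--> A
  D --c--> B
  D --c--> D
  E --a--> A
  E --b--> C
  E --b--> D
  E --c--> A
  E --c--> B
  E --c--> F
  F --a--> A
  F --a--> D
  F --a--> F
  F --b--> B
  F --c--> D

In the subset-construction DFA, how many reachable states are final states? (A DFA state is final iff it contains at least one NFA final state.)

Start state of the DFA: {A}.
{A} --a--> ∅  [new]
{A} --b--> {A, E, F}  [new]
{A} --c--> {B, D, F}  [new]
∅ --a--> ∅  [seen]
∅ --b--> ∅  [seen]
∅ --c--> ∅  [seen]
{A, E, F} --a--> {A, D, F}  [new]
{A, E, F} --b--> {A, B, C, D, E, F}  [new]
{A, E, F} --c--> {A, B, D, F}  [new]
{B, D, F} --a--> {A, B, C, D, E, F}  [seen]
{B, D, F} --b--> {A, B, C, E, F}  [new]
{B, D, F} --c--> {A, B, C, D}  [new]
{A, D, F} --a--> {A, C, D, F}  [new]
{A, D, F} --b--> {A, B, E, F}  [new]
{A, D, F} --c--> {A, B, D, F}  [seen]
{A, B, C, D, E, F} --a--> {A, B, C, D, E, F}  [seen]
{A, B, C, D, E, F} --b--> {A, B, C, D, E, F}  [seen]
{A, B, C, D, E, F} --c--> {A, B, C, D, E, F}  [seen]
{A, B, D, F} --a--> {A, B, C, D, E, F}  [seen]
{A, B, D, F} --b--> {A, B, C, E, F}  [seen]
{A, B, D, F} --c--> {A, B, C, D, F}  [new]
{A, B, C, E, F} --a--> {A, B, D, E, F}  [new]
{A, B, C, E, F} --b--> {A, B, C, D, E, F}  [seen]
{A, B, C, E, F} --c--> {A, B, C, D, E, F}  [seen]
{A, B, C, D} --a--> {A, B, C, D, E}  [new]
{A, B, C, D} --b--> {A, B, C, E, F}  [seen]
{A, B, C, D} --c--> {A, B, C, D, E, F}  [seen]
{A, C, D, F} --a--> {A, C, D, E, F}  [new]
{A, C, D, F} --b--> {A, B, E, F}  [seen]
{A, C, D, F} --c--> {A, B, D, E, F}  [seen]
{A, B, E, F} --a--> {A, B, D, E, F}  [seen]
{A, B, E, F} --b--> {A, B, C, D, E, F}  [seen]
{A, B, E, F} --c--> {A, B, C, D, F}  [seen]
{A, B, C, D, F} --a--> {A, B, C, D, E, F}  [seen]
{A, B, C, D, F} --b--> {A, B, C, E, F}  [seen]
{A, B, C, D, F} --c--> {A, B, C, D, E, F}  [seen]
{A, B, D, E, F} --a--> {A, B, C, D, E, F}  [seen]
{A, B, D, E, F} --b--> {A, B, C, D, E, F}  [seen]
{A, B, D, E, F} --c--> {A, B, C, D, F}  [seen]
{A, B, C, D, E} --a--> {A, B, C, D, E}  [seen]
{A, B, C, D, E} --b--> {A, B, C, D, E, F}  [seen]
{A, B, C, D, E} --c--> {A, B, C, D, E, F}  [seen]
{A, C, D, E, F} --a--> {A, C, D, E, F}  [seen]
{A, C, D, E, F} --b--> {A, B, C, D, E, F}  [seen]
{A, C, D, E, F} --c--> {A, B, D, E, F}  [seen]
Reachable DFA states: {A}, ∅, {A, E, F}, {B, D, F}, {A, D, F}, {A, B, C, D, E, F}, {A, B, D, F}, {A, B, C, E, F}, {A, B, C, D}, {A, C, D, F}, {A, B, E, F}, {A, B, C, D, F}, {A, B, D, E, F}, {A, B, C, D, E}, {A, C, D, E, F}.
Accepting DFA states (contain an NFA accepting state): {A}, {A, E, F}, {B, D, F}, {A, D, F}, {A, B, C, D, E, F}, {A, B, D, F}, {A, B, C, E, F}, {A, B, C, D}, {A, C, D, F}, {A, B, E, F}, {A, B, C, D, F}, {A, B, D, E, F}, {A, B, C, D, E}, {A, C, D, E, F}.

14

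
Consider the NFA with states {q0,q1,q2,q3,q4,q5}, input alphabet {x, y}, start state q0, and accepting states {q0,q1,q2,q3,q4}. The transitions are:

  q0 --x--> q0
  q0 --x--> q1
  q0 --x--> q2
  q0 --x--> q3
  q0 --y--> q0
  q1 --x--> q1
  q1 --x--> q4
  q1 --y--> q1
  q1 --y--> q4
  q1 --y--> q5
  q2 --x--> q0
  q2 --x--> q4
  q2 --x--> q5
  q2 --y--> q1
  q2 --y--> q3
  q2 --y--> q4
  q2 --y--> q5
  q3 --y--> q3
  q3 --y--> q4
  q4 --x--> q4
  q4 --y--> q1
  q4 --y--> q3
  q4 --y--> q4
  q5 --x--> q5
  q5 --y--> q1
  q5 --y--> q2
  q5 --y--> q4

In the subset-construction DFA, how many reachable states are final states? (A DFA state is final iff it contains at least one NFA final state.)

Start state of the DFA: {q0}.
{q0} --x--> {q0,q1,q2,q3}  [new]
{q0} --y--> {q0}  [seen]
{q0,q1,q2,q3} --x--> {q0,q1,q2,q3,q4,q5}  [new]
{q0,q1,q2,q3} --y--> {q0,q1,q3,q4,q5}  [new]
{q0,q1,q2,q3,q4,q5} --x--> {q0,q1,q2,q3,q4,q5}  [seen]
{q0,q1,q2,q3,q4,q5} --y--> {q0,q1,q2,q3,q4,q5}  [seen]
{q0,q1,q3,q4,q5} --x--> {q0,q1,q2,q3,q4,q5}  [seen]
{q0,q1,q3,q4,q5} --y--> {q0,q1,q2,q3,q4,q5}  [seen]
Reachable DFA states: {q0}, {q0,q1,q2,q3}, {q0,q1,q2,q3,q4,q5}, {q0,q1,q3,q4,q5}.
Accepting DFA states (contain an NFA accepting state): {q0}, {q0,q1,q2,q3}, {q0,q1,q2,q3,q4,q5}, {q0,q1,q3,q4,q5}.

4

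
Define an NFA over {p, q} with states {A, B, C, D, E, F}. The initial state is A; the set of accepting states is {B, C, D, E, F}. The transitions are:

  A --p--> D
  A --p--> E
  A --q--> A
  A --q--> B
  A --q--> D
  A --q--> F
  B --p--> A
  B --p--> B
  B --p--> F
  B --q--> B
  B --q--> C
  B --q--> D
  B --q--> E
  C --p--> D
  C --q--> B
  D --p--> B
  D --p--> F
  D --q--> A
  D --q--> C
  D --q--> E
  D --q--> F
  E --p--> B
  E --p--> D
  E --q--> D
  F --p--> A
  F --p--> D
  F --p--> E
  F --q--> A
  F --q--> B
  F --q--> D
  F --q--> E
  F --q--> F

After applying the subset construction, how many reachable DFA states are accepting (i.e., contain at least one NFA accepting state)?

6

Start state of the DFA: {A}.
{A} --p--> {D, E}  [new]
{A} --q--> {A, B, D, F}  [new]
{D, E} --p--> {B, D, F}  [new]
{D, E} --q--> {A, C, D, E, F}  [new]
{A, B, D, F} --p--> {A, B, D, E, F}  [new]
{A, B, D, F} --q--> {A, B, C, D, E, F}  [new]
{B, D, F} --p--> {A, B, D, E, F}  [seen]
{B, D, F} --q--> {A, B, C, D, E, F}  [seen]
{A, C, D, E, F} --p--> {A, B, D, E, F}  [seen]
{A, C, D, E, F} --q--> {A, B, C, D, E, F}  [seen]
{A, B, D, E, F} --p--> {A, B, D, E, F}  [seen]
{A, B, D, E, F} --q--> {A, B, C, D, E, F}  [seen]
{A, B, C, D, E, F} --p--> {A, B, D, E, F}  [seen]
{A, B, C, D, E, F} --q--> {A, B, C, D, E, F}  [seen]
Reachable DFA states: {A}, {D, E}, {A, B, D, F}, {B, D, F}, {A, C, D, E, F}, {A, B, D, E, F}, {A, B, C, D, E, F}.
Accepting DFA states (contain an NFA accepting state): {D, E}, {A, B, D, F}, {B, D, F}, {A, C, D, E, F}, {A, B, D, E, F}, {A, B, C, D, E, F}.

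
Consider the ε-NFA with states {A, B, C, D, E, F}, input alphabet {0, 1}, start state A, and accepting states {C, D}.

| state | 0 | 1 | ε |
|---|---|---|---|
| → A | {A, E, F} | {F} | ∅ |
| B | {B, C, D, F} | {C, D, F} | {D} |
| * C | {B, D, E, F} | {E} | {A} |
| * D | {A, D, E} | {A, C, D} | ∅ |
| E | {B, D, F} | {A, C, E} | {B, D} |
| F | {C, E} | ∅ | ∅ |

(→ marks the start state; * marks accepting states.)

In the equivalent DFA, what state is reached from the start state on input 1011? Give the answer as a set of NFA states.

Start: {A}.
δ(A,1) = {F}.
Union: {F}.
After 1: {F}.
δ(F,0) = {C, E}.
Union: {C, E}.
ε-closure gives {A, B, C, D, E}.
After 0: {A, B, C, D, E}.
δ(A,1) = {F}; δ(B,1) = {C, D, F}; δ(C,1) = {E}; δ(D,1) = {A, C, D}; δ(E,1) = {A, C, E}.
Union: {A, C, D, E, F}.
ε-closure gives {A, B, C, D, E, F}.
After 1: {A, B, C, D, E, F}.
δ(A,1) = {F}; δ(B,1) = {C, D, F}; δ(C,1) = {E}; δ(D,1) = {A, C, D}; δ(E,1) = {A, C, E}; δ(F,1) = ∅.
Union: {A, C, D, E, F}.
ε-closure gives {A, B, C, D, E, F}.
After 1: {A, B, C, D, E, F}.

{A, B, C, D, E, F}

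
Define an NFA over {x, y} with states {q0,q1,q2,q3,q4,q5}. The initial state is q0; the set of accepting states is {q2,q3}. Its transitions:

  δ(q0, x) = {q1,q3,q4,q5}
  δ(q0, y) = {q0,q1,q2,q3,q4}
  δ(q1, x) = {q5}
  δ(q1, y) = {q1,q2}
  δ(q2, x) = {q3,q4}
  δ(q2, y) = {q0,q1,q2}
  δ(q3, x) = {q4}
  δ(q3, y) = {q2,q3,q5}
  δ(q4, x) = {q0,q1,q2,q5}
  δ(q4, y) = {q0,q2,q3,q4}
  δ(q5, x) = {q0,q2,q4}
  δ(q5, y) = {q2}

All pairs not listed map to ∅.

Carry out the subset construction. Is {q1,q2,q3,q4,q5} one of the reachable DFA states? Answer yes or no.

no

Start state of the DFA: {q0}.
{q0} --x--> {q1,q3,q4,q5}  [new]
{q0} --y--> {q0,q1,q2,q3,q4}  [new]
{q1,q3,q4,q5} --x--> {q0,q1,q2,q4,q5}  [new]
{q1,q3,q4,q5} --y--> {q0,q1,q2,q3,q4,q5}  [new]
{q0,q1,q2,q3,q4} --x--> {q0,q1,q2,q3,q4,q5}  [seen]
{q0,q1,q2,q3,q4} --y--> {q0,q1,q2,q3,q4,q5}  [seen]
{q0,q1,q2,q4,q5} --x--> {q0,q1,q2,q3,q4,q5}  [seen]
{q0,q1,q2,q4,q5} --y--> {q0,q1,q2,q3,q4}  [seen]
{q0,q1,q2,q3,q4,q5} --x--> {q0,q1,q2,q3,q4,q5}  [seen]
{q0,q1,q2,q3,q4,q5} --y--> {q0,q1,q2,q3,q4,q5}  [seen]
Reachable DFA states: {q0}, {q1,q3,q4,q5}, {q0,q1,q2,q3,q4}, {q0,q1,q2,q4,q5}, {q0,q1,q2,q3,q4,q5}.
{q1,q2,q3,q4,q5} is not among them.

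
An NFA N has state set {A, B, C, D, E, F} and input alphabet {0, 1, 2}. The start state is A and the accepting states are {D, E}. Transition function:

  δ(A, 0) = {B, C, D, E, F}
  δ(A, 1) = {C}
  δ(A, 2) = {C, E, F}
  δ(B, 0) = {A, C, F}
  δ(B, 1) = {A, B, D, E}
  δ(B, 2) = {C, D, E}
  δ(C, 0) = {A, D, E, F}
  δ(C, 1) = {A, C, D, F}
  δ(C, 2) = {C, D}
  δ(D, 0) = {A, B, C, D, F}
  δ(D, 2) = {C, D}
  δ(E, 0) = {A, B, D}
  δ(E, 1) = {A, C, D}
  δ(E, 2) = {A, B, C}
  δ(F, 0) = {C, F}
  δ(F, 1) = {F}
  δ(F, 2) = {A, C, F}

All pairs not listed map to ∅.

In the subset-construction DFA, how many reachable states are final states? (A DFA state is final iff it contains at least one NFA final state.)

Start state of the DFA: {A}.
{A} --0--> {B, C, D, E, F}  [new]
{A} --1--> {C}  [new]
{A} --2--> {C, E, F}  [new]
{B, C, D, E, F} --0--> {A, B, C, D, E, F}  [new]
{B, C, D, E, F} --1--> {A, B, C, D, E, F}  [seen]
{B, C, D, E, F} --2--> {A, B, C, D, E, F}  [seen]
{C} --0--> {A, D, E, F}  [new]
{C} --1--> {A, C, D, F}  [new]
{C} --2--> {C, D}  [new]
{C, E, F} --0--> {A, B, C, D, E, F}  [seen]
{C, E, F} --1--> {A, C, D, F}  [seen]
{C, E, F} --2--> {A, B, C, D, F}  [new]
{A, B, C, D, E, F} --0--> {A, B, C, D, E, F}  [seen]
{A, B, C, D, E, F} --1--> {A, B, C, D, E, F}  [seen]
{A, B, C, D, E, F} --2--> {A, B, C, D, E, F}  [seen]
{A, D, E, F} --0--> {A, B, C, D, E, F}  [seen]
{A, D, E, F} --1--> {A, C, D, F}  [seen]
{A, D, E, F} --2--> {A, B, C, D, E, F}  [seen]
{A, C, D, F} --0--> {A, B, C, D, E, F}  [seen]
{A, C, D, F} --1--> {A, C, D, F}  [seen]
{A, C, D, F} --2--> {A, C, D, E, F}  [new]
{C, D} --0--> {A, B, C, D, E, F}  [seen]
{C, D} --1--> {A, C, D, F}  [seen]
{C, D} --2--> {C, D}  [seen]
{A, B, C, D, F} --0--> {A, B, C, D, E, F}  [seen]
{A, B, C, D, F} --1--> {A, B, C, D, E, F}  [seen]
{A, B, C, D, F} --2--> {A, C, D, E, F}  [seen]
{A, C, D, E, F} --0--> {A, B, C, D, E, F}  [seen]
{A, C, D, E, F} --1--> {A, C, D, F}  [seen]
{A, C, D, E, F} --2--> {A, B, C, D, E, F}  [seen]
Reachable DFA states: {A}, {B, C, D, E, F}, {C}, {C, E, F}, {A, B, C, D, E, F}, {A, D, E, F}, {A, C, D, F}, {C, D}, {A, B, C, D, F}, {A, C, D, E, F}.
Accepting DFA states (contain an NFA accepting state): {B, C, D, E, F}, {C, E, F}, {A, B, C, D, E, F}, {A, D, E, F}, {A, C, D, F}, {C, D}, {A, B, C, D, F}, {A, C, D, E, F}.

8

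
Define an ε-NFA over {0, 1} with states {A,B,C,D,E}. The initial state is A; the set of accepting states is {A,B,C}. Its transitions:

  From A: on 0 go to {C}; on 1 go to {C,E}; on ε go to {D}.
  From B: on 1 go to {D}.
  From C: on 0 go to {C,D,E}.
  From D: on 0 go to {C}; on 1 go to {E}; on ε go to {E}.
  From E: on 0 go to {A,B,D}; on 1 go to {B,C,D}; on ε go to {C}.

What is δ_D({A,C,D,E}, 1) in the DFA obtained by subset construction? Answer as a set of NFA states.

{B,C,D,E}

δ(A,1) = {C,E}; δ(C,1) = ∅; δ(D,1) = {E}; δ(E,1) = {B,C,D}.
Union: {B,C,D,E}.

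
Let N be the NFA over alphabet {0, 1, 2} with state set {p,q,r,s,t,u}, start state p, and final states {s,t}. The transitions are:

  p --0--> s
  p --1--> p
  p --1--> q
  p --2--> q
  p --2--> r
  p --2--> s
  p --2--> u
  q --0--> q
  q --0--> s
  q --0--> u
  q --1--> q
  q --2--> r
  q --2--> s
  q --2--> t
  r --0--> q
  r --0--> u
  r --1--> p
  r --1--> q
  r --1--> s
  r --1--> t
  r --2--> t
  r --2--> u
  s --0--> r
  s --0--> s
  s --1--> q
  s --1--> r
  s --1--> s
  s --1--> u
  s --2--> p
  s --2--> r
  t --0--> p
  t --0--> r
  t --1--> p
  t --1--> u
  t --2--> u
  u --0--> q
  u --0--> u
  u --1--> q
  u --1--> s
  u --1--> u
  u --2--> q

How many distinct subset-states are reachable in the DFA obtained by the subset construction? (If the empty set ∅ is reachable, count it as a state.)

14

Start state of the DFA: {p}.
{p} --0--> {s}  [new]
{p} --1--> {p,q}  [new]
{p} --2--> {q,r,s,u}  [new]
{s} --0--> {r,s}  [new]
{s} --1--> {q,r,s,u}  [seen]
{s} --2--> {p,r}  [new]
{p,q} --0--> {q,s,u}  [new]
{p,q} --1--> {p,q}  [seen]
{p,q} --2--> {q,r,s,t,u}  [new]
{q,r,s,u} --0--> {q,r,s,u}  [seen]
{q,r,s,u} --1--> {p,q,r,s,t,u}  [new]
{q,r,s,u} --2--> {p,q,r,s,t,u}  [seen]
{r,s} --0--> {q,r,s,u}  [seen]
{r,s} --1--> {p,q,r,s,t,u}  [seen]
{r,s} --2--> {p,r,t,u}  [new]
{p,r} --0--> {q,s,u}  [seen]
{p,r} --1--> {p,q,s,t}  [new]
{p,r} --2--> {q,r,s,t,u}  [seen]
{q,s,u} --0--> {q,r,s,u}  [seen]
{q,s,u} --1--> {q,r,s,u}  [seen]
{q,s,u} --2--> {p,q,r,s,t}  [new]
{q,r,s,t,u} --0--> {p,q,r,s,u}  [new]
{q,r,s,t,u} --1--> {p,q,r,s,t,u}  [seen]
{q,r,s,t,u} --2--> {p,q,r,s,t,u}  [seen]
{p,q,r,s,t,u} --0--> {p,q,r,s,u}  [seen]
{p,q,r,s,t,u} --1--> {p,q,r,s,t,u}  [seen]
{p,q,r,s,t,u} --2--> {p,q,r,s,t,u}  [seen]
{p,r,t,u} --0--> {p,q,r,s,u}  [seen]
{p,r,t,u} --1--> {p,q,s,t,u}  [new]
{p,r,t,u} --2--> {q,r,s,t,u}  [seen]
{p,q,s,t} --0--> {p,q,r,s,u}  [seen]
{p,q,s,t} --1--> {p,q,r,s,u}  [seen]
{p,q,s,t} --2--> {p,q,r,s,t,u}  [seen]
{p,q,r,s,t} --0--> {p,q,r,s,u}  [seen]
{p,q,r,s,t} --1--> {p,q,r,s,t,u}  [seen]
{p,q,r,s,t} --2--> {p,q,r,s,t,u}  [seen]
{p,q,r,s,u} --0--> {q,r,s,u}  [seen]
{p,q,r,s,u} --1--> {p,q,r,s,t,u}  [seen]
{p,q,r,s,u} --2--> {p,q,r,s,t,u}  [seen]
{p,q,s,t,u} --0--> {p,q,r,s,u}  [seen]
{p,q,s,t,u} --1--> {p,q,r,s,u}  [seen]
{p,q,s,t,u} --2--> {p,q,r,s,t,u}  [seen]
Reachable DFA states: {p}, {s}, {p,q}, {q,r,s,u}, {r,s}, {p,r}, {q,s,u}, {q,r,s,t,u}, {p,q,r,s,t,u}, {p,r,t,u}, {p,q,s,t}, {p,q,r,s,t}, {p,q,r,s,u}, {p,q,s,t,u}.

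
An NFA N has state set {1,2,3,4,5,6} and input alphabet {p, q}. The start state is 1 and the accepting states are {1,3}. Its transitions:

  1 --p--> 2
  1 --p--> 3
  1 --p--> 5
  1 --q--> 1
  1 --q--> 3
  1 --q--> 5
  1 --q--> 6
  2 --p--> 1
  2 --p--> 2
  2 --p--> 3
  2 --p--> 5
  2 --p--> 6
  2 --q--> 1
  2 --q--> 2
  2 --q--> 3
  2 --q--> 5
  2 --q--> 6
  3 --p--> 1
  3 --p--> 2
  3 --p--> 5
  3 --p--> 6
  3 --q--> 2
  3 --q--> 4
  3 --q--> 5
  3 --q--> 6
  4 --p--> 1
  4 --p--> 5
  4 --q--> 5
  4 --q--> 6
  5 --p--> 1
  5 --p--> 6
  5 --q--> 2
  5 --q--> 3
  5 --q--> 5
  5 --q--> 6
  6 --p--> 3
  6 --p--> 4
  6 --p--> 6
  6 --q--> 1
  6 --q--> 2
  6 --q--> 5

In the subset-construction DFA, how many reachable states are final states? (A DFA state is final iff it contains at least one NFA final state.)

5

Start state of the DFA: {1}.
{1} --p--> {2,3,5}  [new]
{1} --q--> {1,3,5,6}  [new]
{2,3,5} --p--> {1,2,3,5,6}  [new]
{2,3,5} --q--> {1,2,3,4,5,6}  [new]
{1,3,5,6} --p--> {1,2,3,4,5,6}  [seen]
{1,3,5,6} --q--> {1,2,3,4,5,6}  [seen]
{1,2,3,5,6} --p--> {1,2,3,4,5,6}  [seen]
{1,2,3,5,6} --q--> {1,2,3,4,5,6}  [seen]
{1,2,3,4,5,6} --p--> {1,2,3,4,5,6}  [seen]
{1,2,3,4,5,6} --q--> {1,2,3,4,5,6}  [seen]
Reachable DFA states: {1}, {2,3,5}, {1,3,5,6}, {1,2,3,5,6}, {1,2,3,4,5,6}.
Accepting DFA states (contain an NFA accepting state): {1}, {2,3,5}, {1,3,5,6}, {1,2,3,5,6}, {1,2,3,4,5,6}.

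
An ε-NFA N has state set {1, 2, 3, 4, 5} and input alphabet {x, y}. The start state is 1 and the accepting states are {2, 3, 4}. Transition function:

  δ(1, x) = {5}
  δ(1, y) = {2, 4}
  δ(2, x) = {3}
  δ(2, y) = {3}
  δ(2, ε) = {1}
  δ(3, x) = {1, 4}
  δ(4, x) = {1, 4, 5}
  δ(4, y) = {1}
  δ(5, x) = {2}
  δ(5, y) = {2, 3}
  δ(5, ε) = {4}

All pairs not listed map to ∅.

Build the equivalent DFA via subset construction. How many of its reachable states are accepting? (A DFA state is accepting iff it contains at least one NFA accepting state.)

Start state of the DFA: {1} (ε-closure of the NFA start).
{1} --x--> {4, 5}  [new]
{1} --y--> {1, 2, 4}  [new]
{4, 5} --x--> {1, 2, 4, 5}  [new]
{4, 5} --y--> {1, 2, 3}  [new]
{1, 2, 4} --x--> {1, 3, 4, 5}  [new]
{1, 2, 4} --y--> {1, 2, 3, 4}  [new]
{1, 2, 4, 5} --x--> {1, 2, 3, 4, 5}  [new]
{1, 2, 4, 5} --y--> {1, 2, 3, 4}  [seen]
{1, 2, 3} --x--> {1, 3, 4, 5}  [seen]
{1, 2, 3} --y--> {1, 2, 3, 4}  [seen]
{1, 3, 4, 5} --x--> {1, 2, 4, 5}  [seen]
{1, 3, 4, 5} --y--> {1, 2, 3, 4}  [seen]
{1, 2, 3, 4} --x--> {1, 3, 4, 5}  [seen]
{1, 2, 3, 4} --y--> {1, 2, 3, 4}  [seen]
{1, 2, 3, 4, 5} --x--> {1, 2, 3, 4, 5}  [seen]
{1, 2, 3, 4, 5} --y--> {1, 2, 3, 4}  [seen]
Reachable DFA states: {1}, {4, 5}, {1, 2, 4}, {1, 2, 4, 5}, {1, 2, 3}, {1, 3, 4, 5}, {1, 2, 3, 4}, {1, 2, 3, 4, 5}.
Accepting DFA states (contain an NFA accepting state): {4, 5}, {1, 2, 4}, {1, 2, 4, 5}, {1, 2, 3}, {1, 3, 4, 5}, {1, 2, 3, 4}, {1, 2, 3, 4, 5}.

7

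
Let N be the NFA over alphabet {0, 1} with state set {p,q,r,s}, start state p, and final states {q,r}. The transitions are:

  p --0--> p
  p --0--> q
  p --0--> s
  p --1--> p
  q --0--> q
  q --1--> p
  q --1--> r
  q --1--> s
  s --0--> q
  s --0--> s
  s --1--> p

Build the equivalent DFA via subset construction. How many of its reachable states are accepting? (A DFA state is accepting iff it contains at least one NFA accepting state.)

Start state of the DFA: {p}.
{p} --0--> {p,q,s}  [new]
{p} --1--> {p}  [seen]
{p,q,s} --0--> {p,q,s}  [seen]
{p,q,s} --1--> {p,r,s}  [new]
{p,r,s} --0--> {p,q,s}  [seen]
{p,r,s} --1--> {p}  [seen]
Reachable DFA states: {p}, {p,q,s}, {p,r,s}.
Accepting DFA states (contain an NFA accepting state): {p,q,s}, {p,r,s}.

2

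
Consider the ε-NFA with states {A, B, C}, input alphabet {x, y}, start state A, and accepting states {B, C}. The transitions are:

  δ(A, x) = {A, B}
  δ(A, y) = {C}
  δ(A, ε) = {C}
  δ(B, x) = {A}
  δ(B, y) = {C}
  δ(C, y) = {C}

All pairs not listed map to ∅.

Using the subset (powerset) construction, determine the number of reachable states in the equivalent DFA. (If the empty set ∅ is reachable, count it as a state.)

4

Start state of the DFA: {A, C} (ε-closure of the NFA start).
{A, C} --x--> {A, B, C}  [new]
{A, C} --y--> {C}  [new]
{A, B, C} --x--> {A, B, C}  [seen]
{A, B, C} --y--> {C}  [seen]
{C} --x--> ∅  [new]
{C} --y--> {C}  [seen]
∅ --x--> ∅  [seen]
∅ --y--> ∅  [seen]
Reachable DFA states: {A, C}, {A, B, C}, {C}, ∅.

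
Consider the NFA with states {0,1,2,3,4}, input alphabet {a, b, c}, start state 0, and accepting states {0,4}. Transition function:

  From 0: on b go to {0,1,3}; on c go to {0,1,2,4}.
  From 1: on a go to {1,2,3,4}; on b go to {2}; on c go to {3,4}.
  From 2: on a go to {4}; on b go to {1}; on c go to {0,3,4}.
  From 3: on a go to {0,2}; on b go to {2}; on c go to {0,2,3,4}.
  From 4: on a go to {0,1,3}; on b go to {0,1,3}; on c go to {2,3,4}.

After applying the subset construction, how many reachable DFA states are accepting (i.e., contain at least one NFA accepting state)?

Start state of the DFA: {0}.
{0} --a--> ∅  [new]
{0} --b--> {0,1,3}  [new]
{0} --c--> {0,1,2,4}  [new]
∅ --a--> ∅  [seen]
∅ --b--> ∅  [seen]
∅ --c--> ∅  [seen]
{0,1,3} --a--> {0,1,2,3,4}  [new]
{0,1,3} --b--> {0,1,2,3}  [new]
{0,1,3} --c--> {0,1,2,3,4}  [seen]
{0,1,2,4} --a--> {0,1,2,3,4}  [seen]
{0,1,2,4} --b--> {0,1,2,3}  [seen]
{0,1,2,4} --c--> {0,1,2,3,4}  [seen]
{0,1,2,3,4} --a--> {0,1,2,3,4}  [seen]
{0,1,2,3,4} --b--> {0,1,2,3}  [seen]
{0,1,2,3,4} --c--> {0,1,2,3,4}  [seen]
{0,1,2,3} --a--> {0,1,2,3,4}  [seen]
{0,1,2,3} --b--> {0,1,2,3}  [seen]
{0,1,2,3} --c--> {0,1,2,3,4}  [seen]
Reachable DFA states: {0}, ∅, {0,1,3}, {0,1,2,4}, {0,1,2,3,4}, {0,1,2,3}.
Accepting DFA states (contain an NFA accepting state): {0}, {0,1,3}, {0,1,2,4}, {0,1,2,3,4}, {0,1,2,3}.

5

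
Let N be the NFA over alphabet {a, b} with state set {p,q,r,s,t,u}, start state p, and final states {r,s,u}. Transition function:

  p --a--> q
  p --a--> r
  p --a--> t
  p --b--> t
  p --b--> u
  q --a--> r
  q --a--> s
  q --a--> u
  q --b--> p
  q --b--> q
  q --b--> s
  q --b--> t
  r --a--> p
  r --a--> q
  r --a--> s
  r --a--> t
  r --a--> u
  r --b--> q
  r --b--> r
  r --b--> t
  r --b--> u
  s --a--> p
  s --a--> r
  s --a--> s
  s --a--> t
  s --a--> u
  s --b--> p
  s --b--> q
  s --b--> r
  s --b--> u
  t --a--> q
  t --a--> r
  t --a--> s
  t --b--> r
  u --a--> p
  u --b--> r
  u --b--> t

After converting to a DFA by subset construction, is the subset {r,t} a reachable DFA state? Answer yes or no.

Start state of the DFA: {p}.
{p} --a--> {q,r,t}  [new]
{p} --b--> {t,u}  [new]
{q,r,t} --a--> {p,q,r,s,t,u}  [new]
{q,r,t} --b--> {p,q,r,s,t,u}  [seen]
{t,u} --a--> {p,q,r,s}  [new]
{t,u} --b--> {r,t}  [new]
{p,q,r,s,t,u} --a--> {p,q,r,s,t,u}  [seen]
{p,q,r,s,t,u} --b--> {p,q,r,s,t,u}  [seen]
{p,q,r,s} --a--> {p,q,r,s,t,u}  [seen]
{p,q,r,s} --b--> {p,q,r,s,t,u}  [seen]
{r,t} --a--> {p,q,r,s,t,u}  [seen]
{r,t} --b--> {q,r,t,u}  [new]
{q,r,t,u} --a--> {p,q,r,s,t,u}  [seen]
{q,r,t,u} --b--> {p,q,r,s,t,u}  [seen]
Reachable DFA states: {p}, {q,r,t}, {t,u}, {p,q,r,s,t,u}, {p,q,r,s}, {r,t}, {q,r,t,u}.
{r,t} is among them.

yes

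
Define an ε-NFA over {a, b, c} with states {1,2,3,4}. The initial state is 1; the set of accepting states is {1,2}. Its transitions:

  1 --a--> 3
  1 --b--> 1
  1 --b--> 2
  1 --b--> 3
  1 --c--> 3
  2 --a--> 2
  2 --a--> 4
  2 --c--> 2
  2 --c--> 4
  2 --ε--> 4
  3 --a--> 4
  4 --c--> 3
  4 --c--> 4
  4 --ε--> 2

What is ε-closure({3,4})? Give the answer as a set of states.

Begin with {3,4}.
4 →ε {2}; add 2.
ε-closure = {2,3,4}.

{2,3,4}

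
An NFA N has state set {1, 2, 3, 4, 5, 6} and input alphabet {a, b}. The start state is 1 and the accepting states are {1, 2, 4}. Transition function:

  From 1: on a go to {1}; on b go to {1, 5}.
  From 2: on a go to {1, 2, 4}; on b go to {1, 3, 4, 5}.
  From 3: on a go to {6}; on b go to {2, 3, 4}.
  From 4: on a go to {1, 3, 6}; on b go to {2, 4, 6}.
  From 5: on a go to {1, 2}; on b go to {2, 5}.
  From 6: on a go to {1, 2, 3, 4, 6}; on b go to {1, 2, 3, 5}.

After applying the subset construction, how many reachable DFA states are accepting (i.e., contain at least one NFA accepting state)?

10

Start state of the DFA: {1}.
{1} --a--> {1}  [seen]
{1} --b--> {1, 5}  [new]
{1, 5} --a--> {1, 2}  [new]
{1, 5} --b--> {1, 2, 5}  [new]
{1, 2} --a--> {1, 2, 4}  [new]
{1, 2} --b--> {1, 3, 4, 5}  [new]
{1, 2, 5} --a--> {1, 2, 4}  [seen]
{1, 2, 5} --b--> {1, 2, 3, 4, 5}  [new]
{1, 2, 4} --a--> {1, 2, 3, 4, 6}  [new]
{1, 2, 4} --b--> {1, 2, 3, 4, 5, 6}  [new]
{1, 3, 4, 5} --a--> {1, 2, 3, 6}  [new]
{1, 3, 4, 5} --b--> {1, 2, 3, 4, 5, 6}  [seen]
{1, 2, 3, 4, 5} --a--> {1, 2, 3, 4, 6}  [seen]
{1, 2, 3, 4, 5} --b--> {1, 2, 3, 4, 5, 6}  [seen]
{1, 2, 3, 4, 6} --a--> {1, 2, 3, 4, 6}  [seen]
{1, 2, 3, 4, 6} --b--> {1, 2, 3, 4, 5, 6}  [seen]
{1, 2, 3, 4, 5, 6} --a--> {1, 2, 3, 4, 6}  [seen]
{1, 2, 3, 4, 5, 6} --b--> {1, 2, 3, 4, 5, 6}  [seen]
{1, 2, 3, 6} --a--> {1, 2, 3, 4, 6}  [seen]
{1, 2, 3, 6} --b--> {1, 2, 3, 4, 5}  [seen]
Reachable DFA states: {1}, {1, 5}, {1, 2}, {1, 2, 5}, {1, 2, 4}, {1, 3, 4, 5}, {1, 2, 3, 4, 5}, {1, 2, 3, 4, 6}, {1, 2, 3, 4, 5, 6}, {1, 2, 3, 6}.
Accepting DFA states (contain an NFA accepting state): {1}, {1, 5}, {1, 2}, {1, 2, 5}, {1, 2, 4}, {1, 3, 4, 5}, {1, 2, 3, 4, 5}, {1, 2, 3, 4, 6}, {1, 2, 3, 4, 5, 6}, {1, 2, 3, 6}.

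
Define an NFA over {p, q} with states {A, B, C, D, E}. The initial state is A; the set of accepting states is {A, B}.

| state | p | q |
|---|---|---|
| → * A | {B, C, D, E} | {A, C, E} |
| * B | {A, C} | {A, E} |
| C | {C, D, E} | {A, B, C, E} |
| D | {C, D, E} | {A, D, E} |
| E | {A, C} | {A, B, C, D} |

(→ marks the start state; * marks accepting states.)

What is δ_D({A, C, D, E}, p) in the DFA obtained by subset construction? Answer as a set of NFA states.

δ(A,p) = {B, C, D, E}; δ(C,p) = {C, D, E}; δ(D,p) = {C, D, E}; δ(E,p) = {A, C}.
Union: {A, B, C, D, E}.

{A, B, C, D, E}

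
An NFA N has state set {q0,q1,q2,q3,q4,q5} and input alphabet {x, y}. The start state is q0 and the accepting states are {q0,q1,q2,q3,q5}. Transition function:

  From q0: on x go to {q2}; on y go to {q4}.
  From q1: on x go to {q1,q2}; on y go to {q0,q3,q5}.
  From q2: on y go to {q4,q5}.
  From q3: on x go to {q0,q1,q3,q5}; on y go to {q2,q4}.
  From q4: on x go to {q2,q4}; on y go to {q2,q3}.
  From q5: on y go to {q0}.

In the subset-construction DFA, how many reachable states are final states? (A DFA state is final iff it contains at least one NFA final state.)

12

Start state of the DFA: {q0}.
{q0} --x--> {q2}  [new]
{q0} --y--> {q4}  [new]
{q2} --x--> ∅  [new]
{q2} --y--> {q4,q5}  [new]
{q4} --x--> {q2,q4}  [new]
{q4} --y--> {q2,q3}  [new]
∅ --x--> ∅  [seen]
∅ --y--> ∅  [seen]
{q4,q5} --x--> {q2,q4}  [seen]
{q4,q5} --y--> {q0,q2,q3}  [new]
{q2,q4} --x--> {q2,q4}  [seen]
{q2,q4} --y--> {q2,q3,q4,q5}  [new]
{q2,q3} --x--> {q0,q1,q3,q5}  [new]
{q2,q3} --y--> {q2,q4,q5}  [new]
{q0,q2,q3} --x--> {q0,q1,q2,q3,q5}  [new]
{q0,q2,q3} --y--> {q2,q4,q5}  [seen]
{q2,q3,q4,q5} --x--> {q0,q1,q2,q3,q4,q5}  [new]
{q2,q3,q4,q5} --y--> {q0,q2,q3,q4,q5}  [new]
{q0,q1,q3,q5} --x--> {q0,q1,q2,q3,q5}  [seen]
{q0,q1,q3,q5} --y--> {q0,q2,q3,q4,q5}  [seen]
{q2,q4,q5} --x--> {q2,q4}  [seen]
{q2,q4,q5} --y--> {q0,q2,q3,q4,q5}  [seen]
{q0,q1,q2,q3,q5} --x--> {q0,q1,q2,q3,q5}  [seen]
{q0,q1,q2,q3,q5} --y--> {q0,q2,q3,q4,q5}  [seen]
{q0,q1,q2,q3,q4,q5} --x--> {q0,q1,q2,q3,q4,q5}  [seen]
{q0,q1,q2,q3,q4,q5} --y--> {q0,q2,q3,q4,q5}  [seen]
{q0,q2,q3,q4,q5} --x--> {q0,q1,q2,q3,q4,q5}  [seen]
{q0,q2,q3,q4,q5} --y--> {q0,q2,q3,q4,q5}  [seen]
Reachable DFA states: {q0}, {q2}, {q4}, ∅, {q4,q5}, {q2,q4}, {q2,q3}, {q0,q2,q3}, {q2,q3,q4,q5}, {q0,q1,q3,q5}, {q2,q4,q5}, {q0,q1,q2,q3,q5}, {q0,q1,q2,q3,q4,q5}, {q0,q2,q3,q4,q5}.
Accepting DFA states (contain an NFA accepting state): {q0}, {q2}, {q4,q5}, {q2,q4}, {q2,q3}, {q0,q2,q3}, {q2,q3,q4,q5}, {q0,q1,q3,q5}, {q2,q4,q5}, {q0,q1,q2,q3,q5}, {q0,q1,q2,q3,q4,q5}, {q0,q2,q3,q4,q5}.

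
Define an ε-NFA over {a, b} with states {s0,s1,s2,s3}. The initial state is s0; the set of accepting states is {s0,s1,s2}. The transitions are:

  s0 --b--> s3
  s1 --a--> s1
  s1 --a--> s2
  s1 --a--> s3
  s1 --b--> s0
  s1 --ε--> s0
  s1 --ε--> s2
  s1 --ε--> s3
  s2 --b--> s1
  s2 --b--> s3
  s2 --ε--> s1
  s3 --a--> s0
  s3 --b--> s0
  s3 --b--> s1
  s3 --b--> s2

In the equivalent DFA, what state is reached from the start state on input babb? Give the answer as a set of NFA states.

Start: {s0}.
δ(s0,b) = {s3}.
Union: {s3}.
After b: {s3}.
δ(s3,a) = {s0}.
Union: {s0}.
After a: {s0}.
δ(s0,b) = {s3}.
Union: {s3}.
After b: {s3}.
δ(s3,b) = {s0,s1,s2}.
Union: {s0,s1,s2}.
ε-closure gives {s0,s1,s2,s3}.
After b: {s0,s1,s2,s3}.

{s0,s1,s2,s3}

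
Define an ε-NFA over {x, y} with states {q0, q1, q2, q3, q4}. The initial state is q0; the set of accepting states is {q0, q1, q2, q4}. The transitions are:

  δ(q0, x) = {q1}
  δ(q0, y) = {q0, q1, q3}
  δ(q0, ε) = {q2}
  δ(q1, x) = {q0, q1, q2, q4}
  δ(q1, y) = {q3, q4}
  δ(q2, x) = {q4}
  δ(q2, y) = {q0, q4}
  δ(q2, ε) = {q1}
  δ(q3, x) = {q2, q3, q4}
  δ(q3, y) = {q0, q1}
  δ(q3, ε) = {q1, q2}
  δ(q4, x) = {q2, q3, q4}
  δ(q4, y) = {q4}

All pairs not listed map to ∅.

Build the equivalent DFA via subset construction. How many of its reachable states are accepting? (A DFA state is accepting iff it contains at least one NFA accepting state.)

3

Start state of the DFA: {q0, q1, q2} (ε-closure of the NFA start).
{q0, q1, q2} --x--> {q0, q1, q2, q4}  [new]
{q0, q1, q2} --y--> {q0, q1, q2, q3, q4}  [new]
{q0, q1, q2, q4} --x--> {q0, q1, q2, q3, q4}  [seen]
{q0, q1, q2, q4} --y--> {q0, q1, q2, q3, q4}  [seen]
{q0, q1, q2, q3, q4} --x--> {q0, q1, q2, q3, q4}  [seen]
{q0, q1, q2, q3, q4} --y--> {q0, q1, q2, q3, q4}  [seen]
Reachable DFA states: {q0, q1, q2}, {q0, q1, q2, q4}, {q0, q1, q2, q3, q4}.
Accepting DFA states (contain an NFA accepting state): {q0, q1, q2}, {q0, q1, q2, q4}, {q0, q1, q2, q3, q4}.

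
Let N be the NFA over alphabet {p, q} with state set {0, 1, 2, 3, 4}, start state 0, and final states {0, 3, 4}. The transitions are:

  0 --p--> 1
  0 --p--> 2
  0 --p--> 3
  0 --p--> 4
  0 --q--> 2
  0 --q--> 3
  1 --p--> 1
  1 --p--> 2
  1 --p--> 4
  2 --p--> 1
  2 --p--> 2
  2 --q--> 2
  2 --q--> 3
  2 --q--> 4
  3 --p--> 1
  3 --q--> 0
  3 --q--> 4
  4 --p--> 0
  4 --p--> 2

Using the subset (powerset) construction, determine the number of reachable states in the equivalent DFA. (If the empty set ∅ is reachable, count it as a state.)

Start state of the DFA: {0}.
{0} --p--> {1, 2, 3, 4}  [new]
{0} --q--> {2, 3}  [new]
{1, 2, 3, 4} --p--> {0, 1, 2, 4}  [new]
{1, 2, 3, 4} --q--> {0, 2, 3, 4}  [new]
{2, 3} --p--> {1, 2}  [new]
{2, 3} --q--> {0, 2, 3, 4}  [seen]
{0, 1, 2, 4} --p--> {0, 1, 2, 3, 4}  [new]
{0, 1, 2, 4} --q--> {2, 3, 4}  [new]
{0, 2, 3, 4} --p--> {0, 1, 2, 3, 4}  [seen]
{0, 2, 3, 4} --q--> {0, 2, 3, 4}  [seen]
{1, 2} --p--> {1, 2, 4}  [new]
{1, 2} --q--> {2, 3, 4}  [seen]
{0, 1, 2, 3, 4} --p--> {0, 1, 2, 3, 4}  [seen]
{0, 1, 2, 3, 4} --q--> {0, 2, 3, 4}  [seen]
{2, 3, 4} --p--> {0, 1, 2}  [new]
{2, 3, 4} --q--> {0, 2, 3, 4}  [seen]
{1, 2, 4} --p--> {0, 1, 2, 4}  [seen]
{1, 2, 4} --q--> {2, 3, 4}  [seen]
{0, 1, 2} --p--> {1, 2, 3, 4}  [seen]
{0, 1, 2} --q--> {2, 3, 4}  [seen]
Reachable DFA states: {0}, {1, 2, 3, 4}, {2, 3}, {0, 1, 2, 4}, {0, 2, 3, 4}, {1, 2}, {0, 1, 2, 3, 4}, {2, 3, 4}, {1, 2, 4}, {0, 1, 2}.

10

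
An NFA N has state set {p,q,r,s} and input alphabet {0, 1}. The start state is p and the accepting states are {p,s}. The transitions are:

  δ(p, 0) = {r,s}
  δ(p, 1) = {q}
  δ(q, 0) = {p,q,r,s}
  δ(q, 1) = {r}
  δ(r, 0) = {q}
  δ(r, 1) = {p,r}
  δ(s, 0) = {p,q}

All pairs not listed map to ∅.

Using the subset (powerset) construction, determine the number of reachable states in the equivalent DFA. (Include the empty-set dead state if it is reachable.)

10

Start state of the DFA: {p}.
{p} --0--> {r,s}  [new]
{p} --1--> {q}  [new]
{r,s} --0--> {p,q}  [new]
{r,s} --1--> {p,r}  [new]
{q} --0--> {p,q,r,s}  [new]
{q} --1--> {r}  [new]
{p,q} --0--> {p,q,r,s}  [seen]
{p,q} --1--> {q,r}  [new]
{p,r} --0--> {q,r,s}  [new]
{p,r} --1--> {p,q,r}  [new]
{p,q,r,s} --0--> {p,q,r,s}  [seen]
{p,q,r,s} --1--> {p,q,r}  [seen]
{r} --0--> {q}  [seen]
{r} --1--> {p,r}  [seen]
{q,r} --0--> {p,q,r,s}  [seen]
{q,r} --1--> {p,r}  [seen]
{q,r,s} --0--> {p,q,r,s}  [seen]
{q,r,s} --1--> {p,r}  [seen]
{p,q,r} --0--> {p,q,r,s}  [seen]
{p,q,r} --1--> {p,q,r}  [seen]
Reachable DFA states: {p}, {r,s}, {q}, {p,q}, {p,r}, {p,q,r,s}, {r}, {q,r}, {q,r,s}, {p,q,r}.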